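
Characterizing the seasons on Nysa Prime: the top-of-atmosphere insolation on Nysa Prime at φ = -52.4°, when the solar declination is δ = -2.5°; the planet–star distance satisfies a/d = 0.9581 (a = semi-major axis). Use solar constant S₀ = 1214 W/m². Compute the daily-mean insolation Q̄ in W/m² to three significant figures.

cos H₀ = −tan(-52.4°) tan(-2.500°) = -0.0567, H₀ = 1.6275 rad.
Bracket: H₀ sin φ sin δ + cos φ cos δ sin H₀ = 1.6275×-0.79229×-0.04362 + 0.61015×0.99905×0.99839 = 0.056246 + 0.608589 = 0.664835.
Inverse-square distance factor (a/d)² = 0.9581² = 0.917956.
Q̄ = (S₀/π) × 0.917956 × [bracket] = (1214/π) × 0.917956 × 0.664835 = 235.8 W/m².

Q̄ ≈ 236 W/m²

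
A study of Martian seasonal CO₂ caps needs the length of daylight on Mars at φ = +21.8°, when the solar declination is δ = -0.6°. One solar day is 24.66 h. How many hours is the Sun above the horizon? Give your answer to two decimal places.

cos H₀ = −tan φ · tan δ = −tan(+21.8°) × tan(-0.600°) = 0.0042, so H₀ = 1.5666 rad = 89.76°.
Daylight = 2H₀/(2π) × 24.66 h = (1.5666/π) × 24.66 = 12.30 h.

12.30 h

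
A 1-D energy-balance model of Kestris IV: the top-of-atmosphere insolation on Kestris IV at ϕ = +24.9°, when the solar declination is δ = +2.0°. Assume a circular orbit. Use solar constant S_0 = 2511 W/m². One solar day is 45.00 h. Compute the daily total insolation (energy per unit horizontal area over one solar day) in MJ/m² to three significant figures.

120 MJ/m²

cos h₀ = −tan(+24.9°) tan(+2.000°) = -0.0162, h₀ = 1.5870 rad.
Bracket: h₀ sin ϕ sin δ + cos ϕ cos δ sin h₀ = 1.5870×0.42104×0.03490 + 0.90704×0.99939×0.99987 = 0.023320 + 0.906369 = 0.929689.
Q̄ = (S_0/π) × [bracket] = (2511/π) × 0.929689 = 743.08 W/m².
Daily total = Q̄ × 45.00 h × 3600 s/h = 743.08 × 45.00 × 3600 / 10⁶ = 120.4 MJ/m².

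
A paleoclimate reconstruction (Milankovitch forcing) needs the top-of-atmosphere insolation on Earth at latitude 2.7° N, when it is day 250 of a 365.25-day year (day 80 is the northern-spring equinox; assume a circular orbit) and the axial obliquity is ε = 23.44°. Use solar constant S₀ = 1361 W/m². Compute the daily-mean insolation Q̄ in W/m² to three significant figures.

Q̄ ≈ 434 W/m²

Solar longitude: λ_s = 360° × (250 − 80)/365.25 = 167.556°.
sin δ = sin 23.44° × sin 167.556° = 0.08571, so δ = +4.917°.
cos H₀ = −tan(+2.7°) tan(+4.917°) = -0.0041, H₀ = 1.5749 rad.
Bracket: H₀ sin φ sin δ + cos φ cos δ sin H₀ = 1.5749×0.04711×0.08571 + 0.99889×0.99632×0.99999 = 0.006359 + 0.995204 = 1.001563.
Q̄ = (S₀/π) × [bracket] = (1361/π) × 1.001563 = 433.9 W/m².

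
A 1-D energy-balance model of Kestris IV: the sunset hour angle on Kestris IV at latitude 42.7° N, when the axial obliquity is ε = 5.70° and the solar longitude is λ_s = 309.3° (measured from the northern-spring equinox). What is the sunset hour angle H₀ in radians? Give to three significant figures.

Solar declination: sin δ = sin ε · sin λ_s = sin 5.70° × sin 309.3° = -0.07686, so δ = -4.408°.
cos H₀ = −tan φ · tan δ = −tan(+42.7°) × tan(-4.408°) = 0.0711, so H₀ = 1.4996 rad = 85.92°.

H₀ = 1.50 rad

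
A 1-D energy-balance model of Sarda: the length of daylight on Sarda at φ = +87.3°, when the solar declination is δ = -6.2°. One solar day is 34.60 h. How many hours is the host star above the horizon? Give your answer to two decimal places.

cos H₀ = −tan φ · tan δ = 2.3036 ≥ 1, so the host star never rises (polar night) and H₀ = 0.
Daylight = 2H₀/(2π) × 34.60 h = (0.0000/π) × 34.60 = 0.00 h.

0.00 h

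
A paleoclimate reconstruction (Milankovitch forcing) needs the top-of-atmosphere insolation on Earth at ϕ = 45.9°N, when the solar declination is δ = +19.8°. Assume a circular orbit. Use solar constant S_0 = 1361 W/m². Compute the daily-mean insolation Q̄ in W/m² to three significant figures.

Q̄ ≈ 469 W/m²

cos h₀ = −tan(+45.9°) tan(+19.800°) = -0.3715, h₀ = 1.9514 rad.
Bracket: h₀ sin ϕ sin δ + cos ϕ cos δ sin h₀ = 1.9514×0.71813×0.33874 + 0.69591×0.94088×0.92843 = 0.474696 + 0.607906 = 1.082602.
Q̄ = (S_0/π) × [bracket] = (1361/π) × 1.082602 = 469.0 W/m².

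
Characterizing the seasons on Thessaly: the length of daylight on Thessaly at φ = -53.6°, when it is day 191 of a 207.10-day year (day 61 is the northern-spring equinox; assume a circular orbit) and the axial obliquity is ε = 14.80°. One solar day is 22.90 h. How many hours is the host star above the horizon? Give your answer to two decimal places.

13.32 h

Solar longitude: λ_s = 360° × (191 − 61)/207.10 = 225.978°.
sin δ = sin 14.80° × sin 225.978° = -0.18368, so δ = -10.584°.
cos H₀ = −tan φ · tan δ = −tan(-53.6°) × tan(-10.584°) = -0.2535, so H₀ = 1.8270 rad = 104.68°.
Daylight = 2H₀/(2π) × 22.90 h = (1.8270/π) × 22.90 = 13.32 h.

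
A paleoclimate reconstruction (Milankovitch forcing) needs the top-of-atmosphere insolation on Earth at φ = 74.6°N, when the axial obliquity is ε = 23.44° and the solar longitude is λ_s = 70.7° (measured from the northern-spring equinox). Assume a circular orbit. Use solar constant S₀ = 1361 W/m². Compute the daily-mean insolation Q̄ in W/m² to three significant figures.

Solar declination: sin δ = sin ε · sin λ_s = sin 23.44° × sin 70.7° = 0.37543, so δ = +22.051°.
cos H₀ = −tan(+74.6°) tan(+22.051°) = -1.4706 ≤ −1 ⇒ polar day, H₀ = π.
Bracket: H₀ sin φ sin δ + cos φ cos δ sin H₀ = 3.1416×0.96410×0.37543 + 0.26556×0.92685×0.00000 = 1.137109 + 0.000000 = 1.137109.
Q̄ = (S₀/π) × [bracket] = (1361/π) × 1.137109 = 492.6 W/m².

Q̄ ≈ 493 W/m²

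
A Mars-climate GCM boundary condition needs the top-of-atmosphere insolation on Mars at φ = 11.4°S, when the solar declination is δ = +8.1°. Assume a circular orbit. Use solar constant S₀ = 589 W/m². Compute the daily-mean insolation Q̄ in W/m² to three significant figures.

cos H₀ = −tan(-11.4°) tan(+8.100°) = 0.0287, H₀ = 1.5421 rad.
Bracket: H₀ sin φ sin δ + cos φ cos δ sin H₀ = 1.5421×-0.19766×0.14090 + 0.98027×0.99002×0.99959 = -0.042948 + 0.970089 = 0.927141.
Q̄ = (S₀/π) × [bracket] = (589/π) × 0.927141 = 173.8 W/m².

Q̄ ≈ 174 W/m²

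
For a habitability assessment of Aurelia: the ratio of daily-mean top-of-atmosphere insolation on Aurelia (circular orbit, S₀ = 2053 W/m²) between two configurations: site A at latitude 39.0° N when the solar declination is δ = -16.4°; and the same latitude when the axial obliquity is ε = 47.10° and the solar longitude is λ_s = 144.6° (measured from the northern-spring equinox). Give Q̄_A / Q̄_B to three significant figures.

— Configuration A (φ=+39.0°):
cos H₀ = −tan(+39.0°) tan(-16.400°) = 0.2383, H₀ = 1.3301 rad.
Bracket: H₀ sin φ sin δ + cos φ cos δ sin H₀ = 1.3301×0.62932×-0.28234 + 0.77715×0.95931×0.97118 = -0.236335 + 0.724042 = 0.487707.
Q̄ = (S₀/π) × [bracket] = (2053/π) × 0.487707 = 318.71 W/m².
— Configuration B (φ=+39.0°):
Solar declination: sin δ = sin ε · sin λ_s = sin 47.10° × sin 144.6° = 0.42435, so δ = +25.109°.
cos H₀ = −tan(+39.0°) tan(+25.109°) = -0.3795, H₀ = 1.9600 rad.
Bracket: H₀ sin φ sin δ + cos φ cos δ sin H₀ = 1.9600×0.62932×0.42435 + 0.77715×0.90550×0.92519 = 0.523422 + 0.651065 = 1.174487.
Q̄ = (S₀/π) × [bracket] = (2053/π) × 1.174487 = 767.52 W/m².
Ratio Q̄_A / Q̄_B = 318.71 / 767.52 = 0.4152.

Q̄_A / Q̄_B ≈ 0.415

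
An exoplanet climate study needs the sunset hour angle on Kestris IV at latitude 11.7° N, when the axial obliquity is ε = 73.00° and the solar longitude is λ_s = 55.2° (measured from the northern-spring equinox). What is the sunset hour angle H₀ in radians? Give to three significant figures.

H₀ = 1.84 rad

Solar declination: sin δ = sin ε · sin λ_s = sin 73.00° × sin 55.2° = 0.78527, so δ = +51.746°.
cos H₀ = −tan φ · tan δ = −tan(+11.7°) × tan(+51.746°) = -0.2627, so H₀ = 1.8366 rad = 105.23°.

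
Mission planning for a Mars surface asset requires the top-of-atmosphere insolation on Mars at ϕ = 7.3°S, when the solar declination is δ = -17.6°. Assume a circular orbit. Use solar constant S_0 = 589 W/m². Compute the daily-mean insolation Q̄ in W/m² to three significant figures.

cos h₀ = −tan(-7.3°) tan(-17.600°) = -0.0406, h₀ = 1.6114 rad.
Bracket: h₀ sin ϕ sin δ + cos ϕ cos δ sin h₀ = 1.6114×-0.12706×-0.30237 + 0.99189×0.95319×0.99917 = 0.061909 + 0.944675 = 1.006584.
Q̄ = (S_0/π) × [bracket] = (589/π) × 1.006584 = 188.7 W/m².

Q̄ ≈ 189 W/m²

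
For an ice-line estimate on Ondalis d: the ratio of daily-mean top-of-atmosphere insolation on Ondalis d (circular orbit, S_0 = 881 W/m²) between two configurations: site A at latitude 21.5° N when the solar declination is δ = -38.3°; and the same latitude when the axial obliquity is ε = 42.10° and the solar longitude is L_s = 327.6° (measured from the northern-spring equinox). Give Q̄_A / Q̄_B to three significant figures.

— Configuration A (ϕ=+21.5°):
cos h₀ = −tan(+21.5°) tan(-38.300°) = 0.3111, h₀ = 1.2545 rad.
Bracket: h₀ sin ϕ sin δ + cos ϕ cos δ sin h₀ = 1.2545×0.36650×-0.61978 + 0.93042×0.78478×0.95038 = -0.284959 + 0.693944 = 0.408985.
Q̄ = (S_0/π) × [bracket] = (881/π) × 0.408985 = 114.69 W/m².
— Configuration B (ϕ=+21.5°):
Solar declination: sin δ = sin ε · sin L_s = sin 42.10° × sin 327.6° = -0.35923, so δ = -21.053°.
cos h₀ = −tan(+21.5°) tan(-21.053°) = 0.1516, h₀ = 1.4186 rad.
Bracket: h₀ sin ϕ sin δ + cos ϕ cos δ sin h₀ = 1.4186×0.36650×-0.35923 + 0.93042×0.93325×0.98844 = -0.186770 + 0.858277 = 0.671507.
Q̄ = (S_0/π) × [bracket] = (881/π) × 0.671507 = 188.31 W/m².
Ratio Q̄_A / Q̄_B = 114.69 / 188.31 = 0.6090.

Q̄_A / Q̄_B ≈ 0.609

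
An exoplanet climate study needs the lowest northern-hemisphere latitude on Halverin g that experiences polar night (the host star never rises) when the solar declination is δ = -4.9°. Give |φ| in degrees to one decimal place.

|φ| = 85.1°

Polar night requires cos H₀ = −tan φ tan δ ≥ 1, i.e. tan φ tan δ ≤ −1.
The boundary is |tan φ| · |tan δ| = 1, so |φ| = 90° − |δ| = 90° − 4.9° = 85.1° in the northern hemisphere.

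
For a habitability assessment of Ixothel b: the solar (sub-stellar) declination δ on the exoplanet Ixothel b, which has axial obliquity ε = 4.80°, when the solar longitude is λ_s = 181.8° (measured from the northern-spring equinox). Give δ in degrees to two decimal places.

sin δ = sin ε · sin λ_s = sin 4.80° × sin 181.8° = -0.002628.
δ = arcsin(-0.002628) = -0.15°.

δ = -0.15°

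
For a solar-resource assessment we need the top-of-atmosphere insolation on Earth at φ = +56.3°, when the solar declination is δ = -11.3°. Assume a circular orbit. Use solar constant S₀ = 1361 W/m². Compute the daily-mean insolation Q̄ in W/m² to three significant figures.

Q̄ ≈ 135 W/m²

cos H₀ = −tan(+56.3°) tan(-11.300°) = 0.2996, H₀ = 1.2665 rad.
Bracket: H₀ sin φ sin δ + cos φ cos δ sin H₀ = 1.2665×0.83195×-0.19595 + 0.55484×0.98061×0.95406 = -0.206466 + 0.519087 = 0.312621.
Q̄ = (S₀/π) × [bracket] = (1361/π) × 0.312621 = 135.4 W/m².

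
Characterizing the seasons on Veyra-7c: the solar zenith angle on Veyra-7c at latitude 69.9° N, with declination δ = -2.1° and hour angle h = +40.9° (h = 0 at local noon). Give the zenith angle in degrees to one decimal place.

θ_z = 77.0°

cos θ_z = sin φ sin δ + cos φ cos δ cos h = -0.034412 + 0.259582 = 0.225170.
θ_z = arccos(0.225170) = 77.0°.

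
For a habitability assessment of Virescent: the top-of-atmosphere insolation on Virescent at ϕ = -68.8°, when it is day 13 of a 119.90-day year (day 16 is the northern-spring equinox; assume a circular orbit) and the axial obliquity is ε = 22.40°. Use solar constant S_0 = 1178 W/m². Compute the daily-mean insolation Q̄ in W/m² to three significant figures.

Solar longitude: L_s = 360° × (13 − 16)/119.90 = -9.008°, i.e. -9.008° + 360° = 350.992°.
sin δ = sin 22.40° × sin 350.992° = -0.05966, so δ = -3.420°.
cos h₀ = −tan(-68.8°) tan(-3.420°) = -0.1541, h₀ = 1.7255 rad.
Bracket: h₀ sin ϕ sin δ + cos ϕ cos δ sin h₀ = 1.7255×-0.93232×-0.05966 + 0.36162×0.99822×0.98806 = 0.095976 + 0.356666 = 0.452642.
Q̄ = (S_0/π) × [bracket] = (1178/π) × 0.452642 = 169.7 W/m².

Q̄ ≈ 170 W/m²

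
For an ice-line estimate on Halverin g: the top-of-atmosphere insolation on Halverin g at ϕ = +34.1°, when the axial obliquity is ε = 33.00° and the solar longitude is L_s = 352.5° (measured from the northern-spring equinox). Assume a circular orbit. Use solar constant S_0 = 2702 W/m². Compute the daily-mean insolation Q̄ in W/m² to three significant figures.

Q̄ ≈ 657 W/m²

Solar declination: sin δ = sin ε · sin L_s = sin 33.00° × sin 352.5° = -0.07109, so δ = -4.077°.
cos h₀ = −tan(+34.1°) tan(-4.077°) = 0.0483, h₀ = 1.5225 rad.
Bracket: h₀ sin ϕ sin δ + cos ϕ cos δ sin h₀ = 1.5225×0.56064×-0.07109 + 0.82806×0.99747×0.99884 = -0.060681 + 0.825007 = 0.764326.
Q̄ = (S_0/π) × [bracket] = (2702/π) × 0.764326 = 657.4 W/m².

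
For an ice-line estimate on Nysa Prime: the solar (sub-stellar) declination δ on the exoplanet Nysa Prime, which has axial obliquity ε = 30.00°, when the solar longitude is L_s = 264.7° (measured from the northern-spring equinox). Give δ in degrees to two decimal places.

sin δ = sin ε · sin L_s = sin 30.00° × sin 264.7° = -0.497862.
δ = arcsin(-0.497862) = -29.86°.

δ = -29.86°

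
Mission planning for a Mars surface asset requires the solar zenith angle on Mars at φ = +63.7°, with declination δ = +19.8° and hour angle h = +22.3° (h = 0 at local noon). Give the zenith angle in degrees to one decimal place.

cos θ_z = sin φ sin δ + cos φ cos δ cos h = 0.303674 + 0.385699 = 0.689373.
θ_z = arccos(0.689373) = 46.4°.

θ_z = 46.4°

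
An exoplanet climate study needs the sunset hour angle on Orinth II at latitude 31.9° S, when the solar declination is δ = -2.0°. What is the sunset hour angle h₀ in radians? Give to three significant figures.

h₀ = 1.59 rad

cos h₀ = −tan ϕ · tan δ = −tan(-31.9°) × tan(-2.000°) = -0.0217, so h₀ = 1.5925 rad = 91.25°.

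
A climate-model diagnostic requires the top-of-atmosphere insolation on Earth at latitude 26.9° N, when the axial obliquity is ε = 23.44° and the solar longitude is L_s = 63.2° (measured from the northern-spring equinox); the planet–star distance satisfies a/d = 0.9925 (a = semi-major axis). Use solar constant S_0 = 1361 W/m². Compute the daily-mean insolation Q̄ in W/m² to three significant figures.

Q̄ ≈ 470 W/m²

Solar declination: sin δ = sin ε · sin L_s = sin 23.44° × sin 63.2° = 0.35506, so δ = +20.797°.
cos h₀ = −tan(+26.9°) tan(+20.797°) = -0.1927, h₀ = 1.7647 rad.
Bracket: h₀ sin ϕ sin δ + cos ϕ cos δ sin h₀ = 1.7647×0.45243×0.35506 + 0.89180×0.93484×0.98126 = 0.283481 + 0.818067 = 1.101548.
Inverse-square distance factor (a/d)² = 0.9925² = 0.985056.
Q̄ = (S_0/π) × 0.985056 × [bracket] = (1361/π) × 0.985056 × 1.101548 = 470.1 W/m².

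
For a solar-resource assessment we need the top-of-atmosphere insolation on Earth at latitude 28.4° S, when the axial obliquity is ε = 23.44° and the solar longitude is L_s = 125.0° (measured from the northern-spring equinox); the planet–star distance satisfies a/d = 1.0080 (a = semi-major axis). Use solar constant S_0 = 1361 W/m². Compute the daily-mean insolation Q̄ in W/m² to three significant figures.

Solar declination: sin δ = sin ε · sin L_s = sin 23.44° × sin 125.0° = 0.32585, so δ = +19.017°.
cos h₀ = −tan(-28.4°) tan(+19.017°) = 0.1864, h₀ = 1.3833 rad.
Bracket: h₀ sin ϕ sin δ + cos ϕ cos δ sin h₀ = 1.3833×-0.47562×0.32585 + 0.87965×0.94542×0.98248 = -0.214385 + 0.817068 = 0.602683.
Inverse-square distance factor (a/d)² = 1.0080² = 1.016064.
Q̄ = (S_0/π) × 1.016064 × [bracket] = (1361/π) × 1.016064 × 0.602683 = 265.3 W/m².

Q̄ ≈ 265 W/m²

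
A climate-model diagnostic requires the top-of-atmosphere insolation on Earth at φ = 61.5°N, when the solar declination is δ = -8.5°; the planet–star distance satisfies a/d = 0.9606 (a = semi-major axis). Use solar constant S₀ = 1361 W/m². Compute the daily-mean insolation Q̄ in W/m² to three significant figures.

cos H₀ = −tan(+61.5°) tan(-8.500°) = 0.2753, H₀ = 1.2919 rad.
Bracket: H₀ sin φ sin δ + cos φ cos δ sin H₀ = 1.2919×0.87882×-0.14781 + 0.47716×0.98902×0.96137 = -0.167816 + 0.453690 = 0.285874.
Inverse-square distance factor (a/d)² = 0.9606² = 0.922752.
Q̄ = (S₀/π) × 0.922752 × [bracket] = (1361/π) × 0.922752 × 0.285874 = 114.3 W/m².

Q̄ ≈ 114 W/m²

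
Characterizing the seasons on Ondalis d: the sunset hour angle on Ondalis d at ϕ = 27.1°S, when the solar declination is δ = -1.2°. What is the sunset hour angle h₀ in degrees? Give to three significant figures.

cos h₀ = −tan ϕ · tan δ = −tan(-27.1°) × tan(-1.200°) = -0.0107, so h₀ = 1.5815 rad = 90.61°.

h₀ = 90.6°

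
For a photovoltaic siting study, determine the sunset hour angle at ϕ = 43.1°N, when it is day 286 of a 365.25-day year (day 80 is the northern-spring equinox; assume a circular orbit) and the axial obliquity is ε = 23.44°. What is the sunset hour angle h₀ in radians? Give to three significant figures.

Solar longitude: L_s = 360° × (286 − 80)/365.25 = 203.039°.
sin δ = sin 23.44° × sin 203.039° = -0.15568, so δ = -8.956°.
cos h₀ = −tan ϕ · tan δ = −tan(+43.1°) × tan(-8.956°) = 0.1475, so h₀ = 1.4228 rad = 81.52°.

h₀ = 1.42 rad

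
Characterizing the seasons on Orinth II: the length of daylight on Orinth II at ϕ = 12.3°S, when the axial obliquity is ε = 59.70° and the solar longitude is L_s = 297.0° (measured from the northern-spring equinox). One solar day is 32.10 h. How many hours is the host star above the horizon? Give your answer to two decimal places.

Solar declination: sin δ = sin ε · sin L_s = sin 59.70° × sin 297.0° = -0.76929, so δ = -50.290°.
cos h₀ = −tan ϕ · tan δ = −tan(-12.3°) × tan(-50.290°) = -0.2625, so h₀ = 1.8364 rad = 105.22°.
Daylight = 2h₀/(2π) × 32.10 h = (1.8364/π) × 32.10 = 18.76 h.

18.76 h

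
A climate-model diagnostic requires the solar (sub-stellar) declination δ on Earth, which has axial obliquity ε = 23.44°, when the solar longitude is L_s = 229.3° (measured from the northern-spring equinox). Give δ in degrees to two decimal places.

δ = -17.55°

sin δ = sin ε · sin L_s = sin 23.44° × sin 229.3° = -0.301577.
δ = arcsin(-0.301577) = -17.55°.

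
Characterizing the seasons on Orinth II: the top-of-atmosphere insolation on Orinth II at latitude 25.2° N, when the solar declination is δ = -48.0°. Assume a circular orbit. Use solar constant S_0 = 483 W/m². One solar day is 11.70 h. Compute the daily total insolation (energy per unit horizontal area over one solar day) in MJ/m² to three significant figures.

cos h₀ = −tan(+25.2°) tan(-48.000°) = 0.5226, h₀ = 1.0209 rad.
Bracket: h₀ sin ϕ sin δ + cos ϕ cos δ sin h₀ = 1.0209×0.42578×-0.74314 + 0.90483×0.66913×0.85257 = -0.323027 + 0.516188 = 0.193161.
Q̄ = (S_0/π) × [bracket] = (483/π) × 0.193161 = 29.697 W/m².
Daily total = Q̄ × 11.70 h × 3600 s/h = 29.697 × 11.70 × 3600 / 10⁶ = 1.251 MJ/m².

1.25 MJ/m²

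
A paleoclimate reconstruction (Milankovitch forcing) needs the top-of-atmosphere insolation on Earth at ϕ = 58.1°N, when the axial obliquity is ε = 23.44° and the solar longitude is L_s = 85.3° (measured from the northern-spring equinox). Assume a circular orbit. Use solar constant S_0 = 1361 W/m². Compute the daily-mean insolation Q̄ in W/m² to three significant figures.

Solar declination: sin δ = sin ε · sin L_s = sin 23.44° × sin 85.3° = 0.39645, so δ = +23.356°.
cos h₀ = −tan(+58.1°) tan(+23.356°) = -0.6938, h₀ = 2.3375 rad.
Bracket: h₀ sin ϕ sin δ + cos ϕ cos δ sin h₀ = 2.3375×0.84897×0.39645 + 0.52844×0.91806×0.72019 = 0.786742 + 0.349393 = 1.136135.
Q̄ = (S_0/π) × [bracket] = (1361/π) × 1.136135 = 492.2 W/m².

Q̄ ≈ 492 W/m²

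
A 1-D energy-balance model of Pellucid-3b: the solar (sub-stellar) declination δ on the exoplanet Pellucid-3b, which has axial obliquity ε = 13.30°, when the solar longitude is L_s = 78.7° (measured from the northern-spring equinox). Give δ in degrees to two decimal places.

δ = +13.04°

sin δ = sin ε · sin L_s = sin 13.30° × sin 78.7° = 0.225590.
δ = arcsin(0.225590) = +13.04°.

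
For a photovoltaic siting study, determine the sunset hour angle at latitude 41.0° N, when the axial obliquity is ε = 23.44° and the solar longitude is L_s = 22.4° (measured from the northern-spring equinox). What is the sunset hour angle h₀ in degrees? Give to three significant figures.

h₀ = 97.7°

Solar declination: sin δ = sin ε · sin L_s = sin 23.44° × sin 22.4° = 0.15159, so δ = +8.719°.
cos h₀ = −tan ϕ · tan δ = −tan(+41.0°) × tan(+8.719°) = -0.1333, so h₀ = 1.7045 rad = 97.66°.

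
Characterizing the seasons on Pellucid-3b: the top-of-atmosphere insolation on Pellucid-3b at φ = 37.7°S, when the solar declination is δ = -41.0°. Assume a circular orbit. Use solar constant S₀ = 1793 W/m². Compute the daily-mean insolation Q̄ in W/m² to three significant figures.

Q̄ ≈ 781 W/m²

cos H₀ = −tan(-37.7°) tan(-41.000°) = -0.6719, H₀ = 2.3075 rad.
Bracket: H₀ sin φ sin δ + cos φ cos δ sin H₀ = 2.3075×-0.61153×-0.65606 + 0.79122×0.75471×0.74068 = 0.925770 + 0.442291 = 1.368061.
Q̄ = (S₀/π) × [bracket] = (1793/π) × 1.368061 = 780.8 W/m².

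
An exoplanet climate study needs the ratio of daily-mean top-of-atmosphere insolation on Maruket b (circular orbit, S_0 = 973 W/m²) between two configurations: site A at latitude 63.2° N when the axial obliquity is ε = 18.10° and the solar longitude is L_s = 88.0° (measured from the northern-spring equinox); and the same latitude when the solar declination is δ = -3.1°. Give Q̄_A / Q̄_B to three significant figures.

Q̄_A / Q̄_B ≈ 2.54

— Configuration A (ϕ=+63.2°):
Solar declination: sin δ = sin ε · sin L_s = sin 18.10° × sin 88.0° = 0.31049, so δ = +18.089°.
cos h₀ = −tan(+63.2°) tan(+18.089°) = -0.6466, h₀ = 2.2739 rad.
Bracket: h₀ sin ϕ sin δ + cos ϕ cos δ sin h₀ = 2.2739×0.89259×0.31049 + 0.45088×0.95058×0.76281 = 0.630189 + 0.326938 = 0.957127.
Q̄ = (S_0/π) × [bracket] = (973/π) × 0.957127 = 296.44 W/m².
— Configuration B (ϕ=+63.2°):
cos h₀ = −tan(+63.2°) tan(-3.100°) = 0.1072, h₀ = 1.4634 rad.
Bracket: h₀ sin ϕ sin δ + cos ϕ cos δ sin h₀ = 1.4634×0.89259×-0.05408 + 0.45088×0.99854×0.99424 = -0.070640 + 0.447628 = 0.376988.
Q̄ = (S_0/π) × [bracket] = (973/π) × 0.376988 = 116.76 W/m².
Ratio Q̄_A / Q̄_B = 296.44 / 116.76 = 2.539.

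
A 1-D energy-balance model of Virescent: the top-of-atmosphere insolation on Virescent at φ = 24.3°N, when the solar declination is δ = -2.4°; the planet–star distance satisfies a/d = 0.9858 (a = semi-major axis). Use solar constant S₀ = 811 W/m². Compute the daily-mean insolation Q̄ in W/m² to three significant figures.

cos H₀ = −tan(+24.3°) tan(-2.400°) = 0.0189, H₀ = 1.5519 rad.
Bracket: H₀ sin φ sin δ + cos φ cos δ sin H₀ = 1.5519×0.41151×-0.04188 + 0.91140×0.99912×0.99982 = -0.026746 + 0.910434 = 0.883688.
Inverse-square distance factor (a/d)² = 0.9858² = 0.971802.
Q̄ = (S₀/π) × 0.971802 × [bracket] = (811/π) × 0.971802 × 0.883688 = 221.7 W/m².

Q̄ ≈ 222 W/m²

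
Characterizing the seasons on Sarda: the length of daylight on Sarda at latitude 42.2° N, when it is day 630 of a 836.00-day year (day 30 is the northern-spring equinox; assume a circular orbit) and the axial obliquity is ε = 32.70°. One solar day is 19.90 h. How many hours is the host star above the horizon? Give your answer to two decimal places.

Solar longitude: λ_s = 360° × (630 − 30)/836.00 = 258.373°.
sin δ = sin 32.70° × sin 258.373° = -0.52916, so δ = -31.948°.
cos H₀ = −tan φ · tan δ = −tan(+42.2°) × tan(-31.948°) = 0.5655, so H₀ = 0.9698 rad = 55.57°.
Daylight = 2H₀/(2π) × 19.90 h = (0.9698/π) × 19.90 = 6.14 h.

6.14 h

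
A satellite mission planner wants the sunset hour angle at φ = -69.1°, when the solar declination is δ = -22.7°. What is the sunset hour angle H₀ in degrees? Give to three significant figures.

H₀ = 180°

Sunrise equation: cos H₀ = −tan φ · tan δ = -1.0954 ≤ −1, so the Sun never sets (polar day) and H₀ = π.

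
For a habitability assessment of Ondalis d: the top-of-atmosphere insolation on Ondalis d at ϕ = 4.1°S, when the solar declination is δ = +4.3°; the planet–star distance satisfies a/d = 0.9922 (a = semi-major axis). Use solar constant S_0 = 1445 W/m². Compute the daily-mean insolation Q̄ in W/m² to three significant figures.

cos h₀ = −tan(-4.1°) tan(+4.300°) = 0.0054, h₀ = 1.5654 rad.
Bracket: h₀ sin ϕ sin δ + cos ϕ cos δ sin h₀ = 1.5654×-0.07150×0.07498 + 0.99744×0.99719×0.99999 = -0.008392 + 0.994627 = 0.986235.
Inverse-square distance factor (a/d)² = 0.9922² = 0.984461.
Q̄ = (S_0/π) × 0.984461 × [bracket] = (1445/π) × 0.984461 × 0.986235 = 446.6 W/m².

Q̄ ≈ 447 W/m²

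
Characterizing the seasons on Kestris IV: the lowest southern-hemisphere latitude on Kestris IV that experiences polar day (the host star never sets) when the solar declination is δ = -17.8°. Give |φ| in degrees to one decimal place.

Polar day requires cos H₀ = −tan φ tan δ ≤ −1, i.e. tan φ tan δ ≥ 1.
The boundary is |tan φ| · |tan δ| = 1, so |φ| = 90° − |δ| = 90° − 17.8° = 72.2° in the southern hemisphere.

|φ| = 72.2°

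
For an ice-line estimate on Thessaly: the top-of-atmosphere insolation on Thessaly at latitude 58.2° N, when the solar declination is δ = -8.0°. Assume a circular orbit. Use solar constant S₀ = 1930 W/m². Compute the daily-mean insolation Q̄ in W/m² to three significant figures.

Q̄ ≈ 215 W/m²

cos H₀ = −tan(+58.2°) tan(-8.000°) = 0.2267, H₀ = 1.3421 rad.
Bracket: H₀ sin φ sin δ + cos φ cos δ sin H₀ = 1.3421×0.84989×-0.13917 + 0.52696×0.99027×0.97397 = -0.158743 + 0.508249 = 0.349506.
Q̄ = (S₀/π) × [bracket] = (1930/π) × 0.349506 = 214.7 W/m².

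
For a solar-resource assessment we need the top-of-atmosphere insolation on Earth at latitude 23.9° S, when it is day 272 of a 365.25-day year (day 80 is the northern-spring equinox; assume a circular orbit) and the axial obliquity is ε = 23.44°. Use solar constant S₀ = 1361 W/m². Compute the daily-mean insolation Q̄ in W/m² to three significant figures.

Q̄ ≈ 413 W/m²

Solar longitude: λ_s = 360° × (272 − 80)/365.25 = 189.240°.
sin δ = sin 23.44° × sin 189.240° = -0.06387, so δ = -3.662°.
cos H₀ = −tan(-23.9°) tan(-3.662°) = -0.0284, H₀ = 1.5992 rad.
Bracket: H₀ sin φ sin δ + cos φ cos δ sin H₀ = 1.5992×-0.40514×-0.06387 + 0.91425×0.99796×0.99960 = 0.041381 + 0.912020 = 0.953401.
Q̄ = (S₀/π) × [bracket] = (1361/π) × 0.953401 = 413.0 W/m².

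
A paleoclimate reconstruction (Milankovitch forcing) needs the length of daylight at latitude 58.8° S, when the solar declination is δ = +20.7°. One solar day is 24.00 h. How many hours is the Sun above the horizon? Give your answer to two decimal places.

cos h₀ = −tan ϕ · tan δ = −tan(-58.8°) × tan(+20.700°) = 0.6239, so h₀ = 0.8970 rad = 51.40°.
Daylight = 2h₀/(2π) × 24.00 h = (0.8970/π) × 24.00 = 6.85 h.

6.85 h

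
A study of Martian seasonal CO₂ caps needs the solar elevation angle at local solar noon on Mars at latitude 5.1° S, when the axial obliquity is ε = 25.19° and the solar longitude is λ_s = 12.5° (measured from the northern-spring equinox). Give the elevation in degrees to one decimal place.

79.6°

Solar declination: sin δ = sin ε · sin λ_s = sin 25.19° × sin 12.5° = 0.09212, so δ = +5.286°.
At local noon the hour angle is zero, so the zenith angle equals |φ − δ| = |-5.1° − (+5.286°)| = 10.386°.
Elevation = 90° − 10.386° = 79.6°.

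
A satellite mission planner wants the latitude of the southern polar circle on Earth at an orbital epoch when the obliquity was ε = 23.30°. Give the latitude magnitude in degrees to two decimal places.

66.70°

The polar circle is the lowest latitude that experiences at least one full rotation of continuous darkness at the northern-summer solstice; it lies at |φ| = 90° − ε = 90° − 23.30° = 66.70°.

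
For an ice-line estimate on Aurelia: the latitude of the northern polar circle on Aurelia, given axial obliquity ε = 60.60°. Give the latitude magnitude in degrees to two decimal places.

29.40°

The polar circle is the lowest latitude that experiences at least one full rotation of continuous daylight at the northern-summer solstice; it lies at |φ| = 90° − ε = 90° − 60.60° = 29.40°.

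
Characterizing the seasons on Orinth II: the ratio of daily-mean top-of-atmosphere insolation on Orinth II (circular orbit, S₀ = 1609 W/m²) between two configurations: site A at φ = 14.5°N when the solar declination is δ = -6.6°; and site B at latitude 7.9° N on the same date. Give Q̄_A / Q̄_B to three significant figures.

Q̄_A / Q̄_B ≈ 0.956

— Configuration A (φ=+14.5°):
cos H₀ = −tan(+14.5°) tan(-6.600°) = 0.0299, H₀ = 1.5409 rad.
Bracket: H₀ sin φ sin δ + cos φ cos δ sin H₀ = 1.5409×0.25038×-0.11494 + 0.96815×0.99337×0.99955 = -0.044345 + 0.961298 = 0.916953.
Q̄ = (S₀/π) × [bracket] = (1609/π) × 0.916953 = 469.63 W/m².
— Configuration B (φ=+7.9°):
cos H₀ = −tan(+7.9°) tan(-6.600°) = 0.0161, H₀ = 1.5547 rad.
Bracket: H₀ sin φ sin δ + cos φ cos δ sin H₀ = 1.5547×0.13744×-0.11494 + 0.99051×0.99337×0.99987 = -0.024560 + 0.983815 = 0.959255.
Q̄ = (S₀/π) × [bracket] = (1609/π) × 0.959255 = 491.29 W/m².
Ratio Q̄_A / Q̄_B = 469.63 / 491.29 = 0.9559.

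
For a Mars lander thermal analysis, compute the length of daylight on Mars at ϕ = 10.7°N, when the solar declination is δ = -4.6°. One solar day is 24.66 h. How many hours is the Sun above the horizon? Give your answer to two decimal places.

cos h₀ = −tan ϕ · tan δ = −tan(+10.7°) × tan(-4.600°) = 0.0152, so h₀ = 1.5556 rad = 89.13°.
Daylight = 2h₀/(2π) × 24.66 h = (1.5556/π) × 24.66 = 12.21 h.

12.21 h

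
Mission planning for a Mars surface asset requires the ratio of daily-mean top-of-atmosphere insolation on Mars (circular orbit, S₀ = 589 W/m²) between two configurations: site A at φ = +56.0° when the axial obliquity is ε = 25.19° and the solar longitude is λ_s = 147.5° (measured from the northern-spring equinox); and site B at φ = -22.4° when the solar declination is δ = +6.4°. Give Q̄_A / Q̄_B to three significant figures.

— Configuration A (φ=+56.0°):
Solar declination: sin δ = sin ε · sin λ_s = sin 25.19° × sin 147.5° = 0.22869, so δ = +13.220°.
cos H₀ = −tan(+56.0°) tan(+13.220°) = -0.3483, H₀ = 1.9265 rad.
Bracket: H₀ sin φ sin δ + cos φ cos δ sin H₀ = 1.9265×0.82904×0.22869 + 0.55919×0.97350×0.93739 = 0.365251 + 0.510288 = 0.875539.
Q̄ = (S₀/π) × [bracket] = (589/π) × 0.875539 = 164.15 W/m².
— Configuration B (φ=-22.4°):
cos H₀ = −tan(-22.4°) tan(+6.400°) = 0.0462, H₀ = 1.5245 rad.
Bracket: H₀ sin φ sin δ + cos φ cos δ sin H₀ = 1.5245×-0.38107×0.11147 + 0.92455×0.99377×0.99893 = -0.064758 + 0.917807 = 0.853049.
Q̄ = (S₀/π) × [bracket] = (589/π) × 0.853049 = 159.93 W/m².
Ratio Q̄_A / Q̄_B = 164.15 / 159.93 = 1.026.

Q̄_A / Q̄_B ≈ 1.03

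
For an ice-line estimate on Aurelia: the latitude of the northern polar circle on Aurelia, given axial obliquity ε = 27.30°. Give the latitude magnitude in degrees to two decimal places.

62.70°

The polar circle is the lowest latitude that experiences at least one full rotation of continuous daylight at the northern-summer solstice; it lies at |φ| = 90° − ε = 90° − 27.30° = 62.70°.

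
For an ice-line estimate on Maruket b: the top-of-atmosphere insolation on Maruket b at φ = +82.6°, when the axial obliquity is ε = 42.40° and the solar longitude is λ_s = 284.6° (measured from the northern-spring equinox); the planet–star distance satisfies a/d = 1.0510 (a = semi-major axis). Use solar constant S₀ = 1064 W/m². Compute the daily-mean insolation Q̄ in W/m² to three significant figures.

Solar declination: sin δ = sin ε · sin λ_s = sin 42.40° × sin 284.6° = -0.65253, so δ = -40.733°.
cos H₀ = −tan(+82.6°) tan(-40.733°) = 6.6303 ≥ 1 ⇒ polar night, H₀ = 0 and Q̄ = 0.
Inverse-square distance factor (a/d)² = 1.0510² = 1.104601.

Q̄ ≈ 0.00 W/m²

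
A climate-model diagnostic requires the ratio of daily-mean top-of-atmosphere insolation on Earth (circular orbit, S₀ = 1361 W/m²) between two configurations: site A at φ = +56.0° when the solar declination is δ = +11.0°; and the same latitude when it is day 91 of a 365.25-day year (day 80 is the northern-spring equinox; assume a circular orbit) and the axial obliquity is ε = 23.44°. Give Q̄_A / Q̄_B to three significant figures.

— Configuration A (φ=+56.0°):
cos H₀ = −tan(+56.0°) tan(+11.000°) = -0.2882, H₀ = 1.8631 rad.
Bracket: H₀ sin φ sin δ + cos φ cos δ sin H₀ = 1.8631×0.82904×0.19081 + 0.55919×0.98163×0.95758 = 0.294722 + 0.525633 = 0.820355.
Q̄ = (S₀/π) × [bracket] = (1361/π) × 0.820355 = 355.39 W/m².
— Configuration B (φ=+56.0°):
Solar longitude: λ_s = 360° × (91 − 80)/365.25 = 10.842°.
sin δ = sin 23.44° × sin 10.842° = 0.07482, so δ = +4.291°.
cos H₀ = −tan(+56.0°) tan(+4.291°) = -0.1112, H₀ = 1.6823 rad.
Bracket: H₀ sin φ sin δ + cos φ cos δ sin H₀ = 1.6823×0.82904×0.07482 + 0.55919×0.99720×0.99379 = 0.104351 + 0.554161 = 0.658512.
Q̄ = (S₀/π) × [bracket] = (1361/π) × 0.658512 = 285.28 W/m².
Ratio Q̄_A / Q̄_B = 355.39 / 285.28 = 1.246.

Q̄_A / Q̄_B ≈ 1.25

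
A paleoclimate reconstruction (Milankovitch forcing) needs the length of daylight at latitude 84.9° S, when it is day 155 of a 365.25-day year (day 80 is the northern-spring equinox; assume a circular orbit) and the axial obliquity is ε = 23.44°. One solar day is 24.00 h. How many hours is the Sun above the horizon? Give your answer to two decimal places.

0.00 h

Solar longitude: λ_s = 360° × (155 − 80)/365.25 = 73.922°.
sin δ = sin 23.44° × sin 73.922° = 0.38223, so δ = +22.472°.
cos H₀ = −tan φ · tan δ = 4.6347 ≥ 1, so the Sun never rises (polar night) and H₀ = 0.
Daylight = 2H₀/(2π) × 24.00 h = (0.0000/π) × 24.00 = 0.00 h.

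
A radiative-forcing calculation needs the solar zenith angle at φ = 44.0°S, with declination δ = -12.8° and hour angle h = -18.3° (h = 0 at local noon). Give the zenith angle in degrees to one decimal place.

θ_z = 34.9°

cos θ_z = sin φ sin δ + cos φ cos δ cos h = 0.153901 + 0.665988 = 0.819889.
θ_z = arccos(0.819889) = 34.9°.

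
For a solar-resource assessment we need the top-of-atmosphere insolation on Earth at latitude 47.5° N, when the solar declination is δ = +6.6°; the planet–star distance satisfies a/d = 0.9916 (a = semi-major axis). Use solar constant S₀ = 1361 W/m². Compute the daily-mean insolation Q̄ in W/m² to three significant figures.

Q̄ ≈ 345 W/m²

cos H₀ = −tan(+47.5°) tan(+6.600°) = -0.1263, H₀ = 1.6974 rad.
Bracket: H₀ sin φ sin δ + cos φ cos δ sin H₀ = 1.6974×0.73728×0.11494 + 0.67559×0.99337×0.99200 = 0.143843 + 0.665742 = 0.809585.
Inverse-square distance factor (a/d)² = 0.9916² = 0.983271.
Q̄ = (S₀/π) × 0.983271 × [bracket] = (1361/π) × 0.983271 × 0.809585 = 344.9 W/m².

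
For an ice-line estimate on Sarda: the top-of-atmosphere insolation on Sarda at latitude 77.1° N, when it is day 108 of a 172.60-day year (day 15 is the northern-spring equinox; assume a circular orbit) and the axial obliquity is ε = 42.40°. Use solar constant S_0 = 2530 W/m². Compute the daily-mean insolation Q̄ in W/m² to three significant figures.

Q̄ ≈ 25.1 W/m²

Solar longitude: L_s = 360° × (108 − 15)/172.60 = 193.975°.
sin δ = sin 42.40° × sin 193.975° = -0.16284, so δ = -9.372°.
cos h₀ = −tan(+77.1°) tan(-9.372°) = 0.7206, h₀ = 0.7661 rad.
Bracket: h₀ sin ϕ sin δ + cos ϕ cos δ sin h₀ = 0.7661×0.97476×-0.16284 + 0.22325×0.98665×0.69335 = -0.121603 + 0.152724 = 0.031121.
Q̄ = (S_0/π) × [bracket] = (2530/π) × 0.031121 = 25.06 W/m².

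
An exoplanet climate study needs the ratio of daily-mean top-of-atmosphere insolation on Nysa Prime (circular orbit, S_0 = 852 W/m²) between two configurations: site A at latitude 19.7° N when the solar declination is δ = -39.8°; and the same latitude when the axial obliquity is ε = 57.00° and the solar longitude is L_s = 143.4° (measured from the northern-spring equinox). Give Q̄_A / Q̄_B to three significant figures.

Q̄_A / Q̄_B ≈ 0.380

— Configuration A (ϕ=+19.7°):
cos h₀ = −tan(+19.7°) tan(-39.800°) = 0.2983, h₀ = 1.2679 rad.
Bracket: h₀ sin ϕ sin δ + cos ϕ cos δ sin h₀ = 1.2679×0.33710×-0.64011 + 0.94147×0.76828×0.95447 = -0.273589 + 0.690380 = 0.416791.
Q̄ = (S_0/π) × [bracket] = (852/π) × 0.416791 = 113.03 W/m².
— Configuration B (ϕ=+19.7°):
Solar declination: sin δ = sin ε · sin L_s = sin 57.00° × sin 143.4° = 0.50004, so δ = +30.002°.
cos h₀ = −tan(+19.7°) tan(+30.002°) = -0.2067, h₀ = 1.7790 rad.
Bracket: h₀ sin ϕ sin δ + cos ϕ cos δ sin h₀ = 1.7790×0.33710×0.50004 + 0.94147×0.86600×0.97840 = 0.299874 + 0.797702 = 1.097576.
Q̄ = (S_0/π) × [bracket] = (852/π) × 1.097576 = 297.66 W/m².
Ratio Q̄_A / Q̄_B = 113.03 / 297.66 = 0.3797.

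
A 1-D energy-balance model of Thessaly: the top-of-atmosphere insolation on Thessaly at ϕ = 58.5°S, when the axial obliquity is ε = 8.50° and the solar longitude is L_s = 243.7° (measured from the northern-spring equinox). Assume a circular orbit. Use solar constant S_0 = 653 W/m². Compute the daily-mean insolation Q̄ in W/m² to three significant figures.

Solar declination: sin δ = sin ε · sin L_s = sin 8.50° × sin 243.7° = -0.13251, so δ = -7.615°.
cos h₀ = −tan(-58.5°) tan(-7.615°) = -0.2182, h₀ = 1.7907 rad.
Bracket: h₀ sin ϕ sin δ + cos ϕ cos δ sin h₀ = 1.7907×-0.85264×-0.13251 + 0.52250×0.99118×0.97591 = 0.202319 + 0.505416 = 0.707735.
Q̄ = (S_0/π) × [bracket] = (653/π) × 0.707735 = 147.1 W/m².

Q̄ ≈ 147 W/m²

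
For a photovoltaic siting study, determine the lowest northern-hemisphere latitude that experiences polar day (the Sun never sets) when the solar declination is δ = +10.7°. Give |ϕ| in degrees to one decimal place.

|ϕ| = 79.3°

Polar day requires cos h₀ = −tan ϕ tan δ ≤ −1, i.e. tan ϕ tan δ ≥ 1.
The boundary is |tan ϕ| · |tan δ| = 1, so |ϕ| = 90° − |δ| = 90° − 10.7° = 79.3° in the northern hemisphere.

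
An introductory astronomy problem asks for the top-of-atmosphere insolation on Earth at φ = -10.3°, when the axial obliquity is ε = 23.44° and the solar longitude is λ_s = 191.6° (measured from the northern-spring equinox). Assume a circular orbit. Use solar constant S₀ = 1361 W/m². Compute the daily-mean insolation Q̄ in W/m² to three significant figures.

Solar declination: sin δ = sin ε · sin λ_s = sin 23.44° × sin 191.6° = -0.07999, so δ = -4.588°.
cos H₀ = −tan(-10.3°) tan(-4.588°) = -0.0146, H₀ = 1.5854 rad.
Bracket: H₀ sin φ sin δ + cos φ cos δ sin H₀ = 1.5854×-0.17880×-0.07999 + 0.98389×0.99680×0.99989 = 0.022675 + 0.980634 = 1.003309.
Q̄ = (S₀/π) × [bracket] = (1361/π) × 1.003309 = 434.7 W/m².

Q̄ ≈ 435 W/m²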